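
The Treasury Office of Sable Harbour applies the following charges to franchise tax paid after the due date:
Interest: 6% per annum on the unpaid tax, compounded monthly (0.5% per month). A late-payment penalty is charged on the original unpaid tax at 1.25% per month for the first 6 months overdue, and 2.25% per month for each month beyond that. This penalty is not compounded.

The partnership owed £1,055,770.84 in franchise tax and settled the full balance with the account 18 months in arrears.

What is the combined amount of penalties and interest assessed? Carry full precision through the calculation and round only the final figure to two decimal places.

Penalty, months 1–6: 6 × 1.25% × £1,055,770.84 = £79,182.81…
Penalty, months 7–18: 12 × 2.25% × £1,055,770.84 = £285,058.13…
Interest: £1,055,770.84 × ((1 + 0.005)^18 − 1) = £1,055,770.84 × 0.0939289… = £99,167.4354…
Penalties + interest = £364,240.9398 + £99,167.4354… = £463,408.38

£463,408.38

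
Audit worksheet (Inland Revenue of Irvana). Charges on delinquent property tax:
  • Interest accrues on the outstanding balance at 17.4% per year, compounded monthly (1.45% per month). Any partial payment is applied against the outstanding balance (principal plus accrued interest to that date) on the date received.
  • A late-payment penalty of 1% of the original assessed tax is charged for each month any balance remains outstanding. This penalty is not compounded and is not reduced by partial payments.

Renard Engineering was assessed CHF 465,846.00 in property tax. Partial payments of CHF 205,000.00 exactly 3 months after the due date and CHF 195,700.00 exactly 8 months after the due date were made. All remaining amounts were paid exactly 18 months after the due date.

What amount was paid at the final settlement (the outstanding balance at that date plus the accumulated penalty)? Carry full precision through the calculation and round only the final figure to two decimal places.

CHF 207,082.29

Balance at month 3: CHF 465,846.0000 × (1 + 0.0145)^3 = CHF 486,405.5536…
After CHF 205,000.00 payment: CHF 486,405.5536… − CHF 205,000.00 = CHF 281,405.5536…
Balance at month 8: CHF 281,405.5536… × (1 + 0.0145)^5 = CHF 302,407.7527…
After CHF 195,700.00 payment: CHF 302,407.7527… − CHF 195,700.00 = CHF 106,707.7527…
Balance at month 18: CHF 106,707.7527… × (1 + 0.0145)^10 = CHF 123,230.0111…
Penalty: 18 × 1% × CHF 465,846.00 = CHF 83,852.28
Final settlement = outstanding balance + penalty = CHF 123,230.0111… + CHF 83,852.28 = CHF 207,082.29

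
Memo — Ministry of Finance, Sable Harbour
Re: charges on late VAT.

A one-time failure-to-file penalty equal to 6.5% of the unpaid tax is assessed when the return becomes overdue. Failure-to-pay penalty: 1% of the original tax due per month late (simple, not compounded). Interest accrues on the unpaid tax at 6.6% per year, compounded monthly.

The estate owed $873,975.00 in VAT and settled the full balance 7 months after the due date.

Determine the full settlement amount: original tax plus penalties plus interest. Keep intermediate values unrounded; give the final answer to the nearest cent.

$1,026,169.97

Failure-to-file penalty: 6.5% × $873,975.00 = $56,808.38…
Failure-to-pay penalty = 1% × $873,975.00 × 7 mo = $61,178.25
Interest (6.6%/yr ÷ 12 = 0.55%/month): $873,975.00 × ((1 + 0.0055)^7 − 1) = $34,208.3475…
Total = $873,975.00 + $117,986.6250 + $34,208.3475… = $1,026,169.97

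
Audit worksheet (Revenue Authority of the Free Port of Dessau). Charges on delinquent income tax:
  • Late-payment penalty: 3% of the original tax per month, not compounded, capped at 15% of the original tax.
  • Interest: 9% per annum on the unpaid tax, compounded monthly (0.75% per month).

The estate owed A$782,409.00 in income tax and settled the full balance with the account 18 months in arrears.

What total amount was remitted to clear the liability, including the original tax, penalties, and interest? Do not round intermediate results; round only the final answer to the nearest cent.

A$1,012,406.25

Penalty (uncapped): 18 × 3% × A$782,409.00 = A$422,500.86; cap = 15% × A$782,409.00 = A$117,361.35 → penalty = A$117,361.35
Interest: A$782,409.00 × ((1 + 0.0075)^18 − 1) = A$782,409.00 × 0.1439604… = A$112,635.9038…
Total = A$782,409.00 + A$117,361.3500 + A$112,635.9038… = A$1,012,406.25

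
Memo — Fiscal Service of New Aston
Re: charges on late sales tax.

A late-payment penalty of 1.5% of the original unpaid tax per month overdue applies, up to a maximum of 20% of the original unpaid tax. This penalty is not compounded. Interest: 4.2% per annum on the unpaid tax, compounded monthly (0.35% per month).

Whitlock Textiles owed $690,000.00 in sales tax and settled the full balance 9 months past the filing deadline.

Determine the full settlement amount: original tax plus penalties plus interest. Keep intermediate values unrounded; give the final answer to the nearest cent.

Penalty: 9 × 1.5% × $690,000.00 = $93,150.00 (below the 20% cap of $138,000.00)
Interest: $690,000.00 × ((1 + 0.0035)^9 − 1) = $690,000.00 × 0.0319446… = $22,041.7881…
Total = $690,000.00 + $93,150.0000 + $22,041.7881… = $805,191.79

$805,191.79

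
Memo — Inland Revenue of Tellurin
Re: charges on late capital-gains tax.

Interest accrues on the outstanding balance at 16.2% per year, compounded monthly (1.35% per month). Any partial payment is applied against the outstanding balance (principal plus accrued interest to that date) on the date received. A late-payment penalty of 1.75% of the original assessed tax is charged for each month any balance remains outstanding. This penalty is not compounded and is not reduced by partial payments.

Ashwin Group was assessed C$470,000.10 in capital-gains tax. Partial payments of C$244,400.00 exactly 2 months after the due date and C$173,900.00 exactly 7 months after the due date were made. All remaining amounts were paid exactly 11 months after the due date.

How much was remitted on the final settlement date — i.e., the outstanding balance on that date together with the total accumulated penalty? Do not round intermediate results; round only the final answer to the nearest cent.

C$175,945.22

Balance at month 2: C$470,000.1000 × (1 + 0.0135)^2 = C$482,775.7602…
After C$244,400.00 payment: C$482,775.7602… − C$244,400.00 = C$238,375.7602…
Balance at month 7: C$238,375.7602… × (1 + 0.0135)^5 = C$254,906.4685…
After C$173,900.00 payment: C$254,906.4685… − C$173,900.00 = C$81,006.4685…
Balance at month 11: C$81,006.4685… × (1 + 0.0135)^4 = C$85,470.1983…
Penalty: 11 × 1.75% × C$470,000.10 = C$90,475.02…
Final settlement = outstanding balance + penalty = C$85,470.1983… + C$90,475.02… = C$175,945.22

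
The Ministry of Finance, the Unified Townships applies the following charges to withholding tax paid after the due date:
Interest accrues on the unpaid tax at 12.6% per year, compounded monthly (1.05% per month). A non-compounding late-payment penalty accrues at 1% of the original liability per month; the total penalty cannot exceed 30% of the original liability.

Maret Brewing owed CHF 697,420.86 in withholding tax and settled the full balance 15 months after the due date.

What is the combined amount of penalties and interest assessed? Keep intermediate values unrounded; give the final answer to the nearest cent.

Penalty: 15 × 1% × CHF 697,420.86 = CHF 104,613.13… (below the 30% cap of CHF 209,226.26…)
Interest: CHF 697,420.86 × ((1 + 0.0105)^15 − 1) = CHF 697,420.86 × 0.1696200… = CHF 118,296.4922…
Penalties + interest = CHF 104,613.1290 + CHF 118,296.4922… = CHF 222,909.62

CHF 222,909.62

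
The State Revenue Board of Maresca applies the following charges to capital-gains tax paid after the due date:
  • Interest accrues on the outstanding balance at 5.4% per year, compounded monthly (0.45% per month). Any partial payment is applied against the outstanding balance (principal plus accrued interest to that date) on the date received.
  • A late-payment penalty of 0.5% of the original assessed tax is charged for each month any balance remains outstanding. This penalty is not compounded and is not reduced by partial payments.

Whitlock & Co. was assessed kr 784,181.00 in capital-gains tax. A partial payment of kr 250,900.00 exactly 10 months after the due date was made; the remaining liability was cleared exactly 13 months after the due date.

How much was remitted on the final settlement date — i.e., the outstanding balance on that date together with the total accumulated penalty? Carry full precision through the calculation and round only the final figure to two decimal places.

Balance at month 10: kr 784,181.0000 × (1 + 0.0045)^10 = kr 820,192.3728…
After kr 250,900.00 payment: kr 820,192.3728… − kr 250,900.00 = kr 569,292.3728…
Balance at month 13: kr 569,292.3728… × (1 + 0.0045)^3 = kr 577,012.4563…
Penalty: 13 × 0.5% × kr 784,181.00 = kr 50,971.77…
Final settlement = outstanding balance + penalty = kr 577,012.4563… + kr 50,971.77… = kr 627,984.22

kr 627,984.22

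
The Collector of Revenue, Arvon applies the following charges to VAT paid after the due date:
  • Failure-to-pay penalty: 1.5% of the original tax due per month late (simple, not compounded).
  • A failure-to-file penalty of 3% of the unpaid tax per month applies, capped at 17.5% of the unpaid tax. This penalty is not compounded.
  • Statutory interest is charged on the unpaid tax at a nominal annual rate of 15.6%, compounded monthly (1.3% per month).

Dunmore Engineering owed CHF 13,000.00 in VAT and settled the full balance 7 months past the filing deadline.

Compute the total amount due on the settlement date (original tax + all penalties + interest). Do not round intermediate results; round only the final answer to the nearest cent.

CHF 17,870.15

Failure-to-file: 7 × 3% × CHF 13,000.00 = CHF 2,730.00, capped at 17.5% × CHF 13,000.00 = CHF 2,275.00
Failure-to-pay penalty: 7 × 1.5% × CHF 13,000.00 = CHF 1,365.00
Interest: CHF 13,000.00 × ((1 + 0.013)^7 − 1) = CHF 13,000.00 × 0.0946269… = CHF 1,230.1497…
Total = CHF 13,000.00 + CHF 3,640.0000 + CHF 1,230.1497… = CHF 17,870.15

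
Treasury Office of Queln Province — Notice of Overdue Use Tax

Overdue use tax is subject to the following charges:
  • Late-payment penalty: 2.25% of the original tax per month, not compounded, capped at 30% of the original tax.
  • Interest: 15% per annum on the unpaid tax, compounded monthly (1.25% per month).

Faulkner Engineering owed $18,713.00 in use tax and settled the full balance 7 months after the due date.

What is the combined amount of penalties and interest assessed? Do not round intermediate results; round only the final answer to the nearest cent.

Penalty: 7 × 2.25% × $18,713.00 = $2,947.30… (below the 30% cap of $5,613.90)
Interest: $18,713.00 × ((1 + 0.0125)^7 − 1) = $18,713.00 × 0.0908505… = $1,700.0849…
Penalties + interest = $2,947.2975 + $1,700.0849… = $4,647.38

$4,647.38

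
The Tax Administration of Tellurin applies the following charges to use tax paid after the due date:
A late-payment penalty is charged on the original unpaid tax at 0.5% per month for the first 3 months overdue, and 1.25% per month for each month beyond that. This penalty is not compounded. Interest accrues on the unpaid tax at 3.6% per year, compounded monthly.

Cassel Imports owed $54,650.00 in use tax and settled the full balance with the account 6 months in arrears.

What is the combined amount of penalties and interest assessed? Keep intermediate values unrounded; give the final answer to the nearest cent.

$3,860.23

Penalty, months 1–3: 3 × 0.5% × $54,650.00 = $819.75
Penalty, months 4–6: 3 × 1.25% × $54,650.00 = $2,049.38…
Interest (3.6%/yr ÷ 12 = 0.3%/month): $54,650.00 × ((1 + 0.003)^6 − 1) = $991.1073…
Penalties + interest = $2,869.1250 + $991.1073… = $3,860.23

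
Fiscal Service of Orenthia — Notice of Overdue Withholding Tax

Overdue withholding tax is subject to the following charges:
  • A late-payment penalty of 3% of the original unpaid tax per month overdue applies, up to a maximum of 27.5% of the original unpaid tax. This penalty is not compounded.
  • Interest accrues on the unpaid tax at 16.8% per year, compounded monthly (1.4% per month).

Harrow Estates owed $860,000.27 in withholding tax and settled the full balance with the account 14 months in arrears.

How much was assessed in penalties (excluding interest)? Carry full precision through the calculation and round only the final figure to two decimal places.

$236,500.07

Penalty (uncapped): 14 × 3% × $860,000.27 = $361,200.11…; cap = 27.5% × $860,000.27 = $236,500.07… → penalty = $236,500.07…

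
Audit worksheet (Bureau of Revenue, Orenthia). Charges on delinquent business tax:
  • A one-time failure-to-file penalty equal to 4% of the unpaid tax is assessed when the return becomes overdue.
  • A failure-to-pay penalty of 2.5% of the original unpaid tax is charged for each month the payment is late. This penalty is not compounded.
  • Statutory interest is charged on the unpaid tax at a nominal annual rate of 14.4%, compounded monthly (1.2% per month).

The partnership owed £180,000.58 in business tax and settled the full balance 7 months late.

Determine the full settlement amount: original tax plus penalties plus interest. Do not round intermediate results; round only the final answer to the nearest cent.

Failure-to-file penalty: 4% × £180,000.58 = £7,200.02…
Failure-to-pay penalty = 2.5% × £180,000.58 × 7 mo = £31,500.10…
Interest: £180,000.58 × ((1 + 0.012)^7 − 1) = £180,000.58 × 0.0870852… = £15,675.3885…
Total = £180,000.58 + £38,700.1247 + £15,675.3885… = £234,376.09

£234,376.09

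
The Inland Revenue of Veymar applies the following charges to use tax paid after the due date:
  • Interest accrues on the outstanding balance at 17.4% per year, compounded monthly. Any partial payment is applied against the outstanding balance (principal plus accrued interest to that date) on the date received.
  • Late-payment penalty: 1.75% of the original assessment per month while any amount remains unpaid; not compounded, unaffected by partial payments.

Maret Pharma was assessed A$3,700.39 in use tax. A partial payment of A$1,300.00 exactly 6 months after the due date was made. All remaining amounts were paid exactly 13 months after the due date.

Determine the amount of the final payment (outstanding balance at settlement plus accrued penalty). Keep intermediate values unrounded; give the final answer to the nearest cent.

Monthly rate = 17.4% ÷ 12 = 1.45%
Balance at month 6: A$3,700.3900 × (1 + 0.0145)^6 = A$4,034.2221…
After A$1,300.00 payment: A$4,034.2221… − A$1,300.00 = A$2,734.2221…
Balance at month 13: A$2,734.2221… × (1 + 0.0145)^7 = A$3,024.1140…
Penalty: 13 × 1.75% × A$3,700.39 = A$841.84…
Final settlement = outstanding balance + penalty = A$3,024.1140… + A$841.84… = A$3,865.95

A$3,865.95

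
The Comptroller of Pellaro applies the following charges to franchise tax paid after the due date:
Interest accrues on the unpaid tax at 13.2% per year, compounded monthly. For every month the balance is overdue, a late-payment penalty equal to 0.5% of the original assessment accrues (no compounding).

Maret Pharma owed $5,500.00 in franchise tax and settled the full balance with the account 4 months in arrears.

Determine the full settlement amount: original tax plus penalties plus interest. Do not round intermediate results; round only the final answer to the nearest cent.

Late-payment penalty = 0.5% × $5,500.00 × 4 mo = $110.00
Interest (13.2%/yr ÷ 12 = 1.1%/month): $5,500.00 × ((1 + 0.011)^4 − 1) = $246.0224…
Total = $5,500.00 + $110.0000 + $246.0224… = $5,856.02

$5,856.02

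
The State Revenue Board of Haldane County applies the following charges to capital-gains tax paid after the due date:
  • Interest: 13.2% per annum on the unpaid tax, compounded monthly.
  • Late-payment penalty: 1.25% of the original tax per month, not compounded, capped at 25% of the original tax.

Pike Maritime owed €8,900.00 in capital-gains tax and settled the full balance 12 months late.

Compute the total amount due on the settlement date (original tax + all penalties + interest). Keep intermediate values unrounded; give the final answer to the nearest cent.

€11,483.55

Penalty: 12 × 1.25% × €8,900.00 = €1,335.00 (below the 25% cap of €2,225.00)
Interest (13.2%/yr ÷ 12 = 1.1%/month): €8,900.00 × ((1 + 0.011)^12 − 1) = €1,248.5471…
Total = €8,900.00 + €1,335.0000 + €1,248.5471… = €11,483.55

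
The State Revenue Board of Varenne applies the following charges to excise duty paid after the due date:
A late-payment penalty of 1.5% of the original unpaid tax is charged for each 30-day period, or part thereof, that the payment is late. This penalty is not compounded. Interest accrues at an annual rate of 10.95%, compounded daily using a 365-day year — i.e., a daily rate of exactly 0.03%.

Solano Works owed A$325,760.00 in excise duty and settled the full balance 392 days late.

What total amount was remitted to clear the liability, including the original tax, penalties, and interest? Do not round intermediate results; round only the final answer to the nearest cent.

Penalty periods: ⌈392/30⌉ = 14; penalty = 14 × 1.5% × A$325,760.00 = A$68,409.60
Interest: A$325,760.00 × ((1 + 0.0003)^392 − 1) = A$325,760.00 × 0.12477427… = A$40,646.4651…
Total = A$325,760.00 + A$68,409.6000 + A$40,646.4651… = A$434,816.07

A$434,816.07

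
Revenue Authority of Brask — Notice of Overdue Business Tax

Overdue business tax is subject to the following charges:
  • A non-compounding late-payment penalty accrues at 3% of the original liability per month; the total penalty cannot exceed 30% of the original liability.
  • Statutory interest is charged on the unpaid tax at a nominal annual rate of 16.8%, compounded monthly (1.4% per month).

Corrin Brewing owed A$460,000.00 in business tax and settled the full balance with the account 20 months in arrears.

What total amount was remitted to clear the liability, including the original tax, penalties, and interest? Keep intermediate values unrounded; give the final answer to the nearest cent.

A$745,458.95

Penalty (uncapped): 20 × 3% × A$460,000.00 = A$276,000.00; cap = 30% × A$460,000.00 = A$138,000.00 → penalty = A$138,000.00
Interest: A$460,000.00 × ((1 + 0.014)^20 − 1) = A$460,000.00 × 0.3205629… = A$147,458.9451…
Total = A$460,000.00 + A$138,000.0000 + A$147,458.9451… = A$745,458.95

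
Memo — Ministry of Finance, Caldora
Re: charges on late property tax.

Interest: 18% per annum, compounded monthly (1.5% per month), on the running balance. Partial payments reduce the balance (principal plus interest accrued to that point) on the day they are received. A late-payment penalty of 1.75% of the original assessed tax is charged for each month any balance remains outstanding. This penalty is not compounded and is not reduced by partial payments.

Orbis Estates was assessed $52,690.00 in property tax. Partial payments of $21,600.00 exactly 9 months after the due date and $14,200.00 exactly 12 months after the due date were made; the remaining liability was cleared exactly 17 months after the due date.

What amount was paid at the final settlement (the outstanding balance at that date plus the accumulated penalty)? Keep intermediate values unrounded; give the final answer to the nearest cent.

$43,911.39

Balance at month 9: $52,690.0000 × (1 + 0.015)^9 = $60,245.2178…
After $21,600.00 payment: $60,245.2178… − $21,600.00 = $38,645.2178…
Balance at month 12: $38,645.2178… × (1 + 0.015)^3 = $40,410.4686…
After $14,200.00 payment: $40,410.4686… − $14,200.00 = $26,210.4686…
Balance at month 17: $26,210.4686… × (1 + 0.015)^5 = $28,236.1185…
Penalty: 17 × 1.75% × $52,690.00 = $15,675.28…
Final settlement = outstanding balance + penalty = $28,236.1185… + $15,675.28… = $43,911.39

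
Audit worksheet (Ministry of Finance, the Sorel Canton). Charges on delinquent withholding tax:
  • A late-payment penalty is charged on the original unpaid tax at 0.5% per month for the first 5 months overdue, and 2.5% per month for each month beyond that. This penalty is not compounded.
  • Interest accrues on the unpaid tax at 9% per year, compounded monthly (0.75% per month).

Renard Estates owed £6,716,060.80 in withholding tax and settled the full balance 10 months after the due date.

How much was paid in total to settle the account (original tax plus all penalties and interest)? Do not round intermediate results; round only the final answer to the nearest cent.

£8,244,519.01

Penalty, months 1–5: 5 × 0.5% × £6,716,060.80 = £167,901.52
Penalty, months 6–10: 5 × 2.5% × £6,716,060.80 = £839,507.60
Interest: £6,716,060.80 × ((1 + 0.0075)^10 − 1) = £6,716,060.80 × 0.0775825… = £521,049.0924…
Total = £6,716,060.80 + £1,007,409.1200 + £521,049.0924… = £8,244,519.01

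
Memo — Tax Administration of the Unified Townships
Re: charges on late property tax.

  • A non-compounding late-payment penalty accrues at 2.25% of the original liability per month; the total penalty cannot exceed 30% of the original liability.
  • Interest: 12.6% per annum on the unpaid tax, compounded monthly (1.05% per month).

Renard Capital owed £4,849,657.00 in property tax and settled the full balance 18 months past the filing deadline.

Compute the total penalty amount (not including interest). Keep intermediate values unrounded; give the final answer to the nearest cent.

Penalty (uncapped): 18 × 2.25% × £4,849,657.00 = £1,964,111.09…; cap = 30% × £4,849,657.00 = £1,454,897.10 → penalty = £1,454,897.10

£1,454,897.10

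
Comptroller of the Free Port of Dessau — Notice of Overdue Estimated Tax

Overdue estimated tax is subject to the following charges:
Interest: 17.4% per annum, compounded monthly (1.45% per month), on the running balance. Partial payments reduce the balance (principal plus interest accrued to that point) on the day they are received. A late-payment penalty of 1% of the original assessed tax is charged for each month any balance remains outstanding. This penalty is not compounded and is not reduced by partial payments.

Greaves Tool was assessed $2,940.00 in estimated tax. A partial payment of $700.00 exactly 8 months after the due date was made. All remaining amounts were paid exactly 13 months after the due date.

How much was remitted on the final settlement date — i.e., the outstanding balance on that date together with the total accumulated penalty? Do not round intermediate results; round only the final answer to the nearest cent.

Balance at month 8: $2,940.0000 × (1 + 0.0145)^8 = $3,298.8589…
After $700.00 payment: $3,298.8589… − $700.00 = $2,598.8589…
Balance at month 13: $2,598.8589… × (1 + 0.0145)^5 = $2,792.8201…
Penalty: 13 × 1% × $2,940.00 = $382.20
Final settlement = outstanding balance + penalty = $2,792.8201… + $382.20 = $3,175.02

$3,175.02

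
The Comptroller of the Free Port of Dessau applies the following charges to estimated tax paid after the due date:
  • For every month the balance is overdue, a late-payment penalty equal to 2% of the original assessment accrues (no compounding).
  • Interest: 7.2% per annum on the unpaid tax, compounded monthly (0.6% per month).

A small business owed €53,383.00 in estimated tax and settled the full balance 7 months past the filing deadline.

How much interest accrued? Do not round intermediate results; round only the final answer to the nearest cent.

Interest: €53,383.00 × ((1 + 0.006)^7 − 1) = €53,383.00 × 0.0427636… = €2,282.8496…

€2,282.85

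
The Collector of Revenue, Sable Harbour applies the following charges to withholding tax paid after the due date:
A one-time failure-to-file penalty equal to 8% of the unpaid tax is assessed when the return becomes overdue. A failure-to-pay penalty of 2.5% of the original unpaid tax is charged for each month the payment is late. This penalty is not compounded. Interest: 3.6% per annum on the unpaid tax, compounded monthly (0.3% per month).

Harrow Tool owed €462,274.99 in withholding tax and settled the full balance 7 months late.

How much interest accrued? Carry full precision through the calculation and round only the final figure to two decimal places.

€9,795.58

Interest: €462,274.99 × ((1 + 0.003)^7 − 1) = €462,274.99 × 0.0211899… = €9,795.5829…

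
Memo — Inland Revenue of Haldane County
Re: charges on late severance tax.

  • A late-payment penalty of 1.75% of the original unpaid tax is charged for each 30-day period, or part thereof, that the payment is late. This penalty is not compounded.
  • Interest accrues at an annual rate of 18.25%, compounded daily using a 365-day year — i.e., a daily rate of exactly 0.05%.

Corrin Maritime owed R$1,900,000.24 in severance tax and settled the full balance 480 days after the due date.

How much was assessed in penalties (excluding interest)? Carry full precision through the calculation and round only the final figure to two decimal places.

R$532,000.07

Penalty periods: ⌈480/30⌉ = 16; penalty = 16 × 1.75% × R$1,900,000.24 = R$532,000.07…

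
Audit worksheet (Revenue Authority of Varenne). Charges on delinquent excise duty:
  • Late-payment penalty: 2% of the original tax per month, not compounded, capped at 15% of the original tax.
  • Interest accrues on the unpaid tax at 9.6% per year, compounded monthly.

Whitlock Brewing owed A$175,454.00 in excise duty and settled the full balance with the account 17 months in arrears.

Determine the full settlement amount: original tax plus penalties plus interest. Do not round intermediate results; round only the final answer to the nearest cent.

A$227,223.83

Penalty (uncapped): 17 × 2% × A$175,454.00 = A$59,654.36; cap = 15% × A$175,454.00 = A$26,318.10 → penalty = A$26,318.10
Interest (9.6%/yr ÷ 12 = 0.8%/month): A$175,454.00 × ((1 + 0.008)^17 − 1) = A$25,451.7282…
Total = A$175,454.00 + A$26,318.1000 + A$25,451.7282… = A$227,223.83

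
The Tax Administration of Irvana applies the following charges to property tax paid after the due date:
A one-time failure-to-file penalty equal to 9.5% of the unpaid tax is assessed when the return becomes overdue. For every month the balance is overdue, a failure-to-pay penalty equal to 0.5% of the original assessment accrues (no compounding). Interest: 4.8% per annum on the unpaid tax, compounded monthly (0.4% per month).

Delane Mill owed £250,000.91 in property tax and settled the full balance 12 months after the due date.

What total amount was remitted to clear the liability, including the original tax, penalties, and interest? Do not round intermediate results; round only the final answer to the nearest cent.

£301,018.65

Failure-to-file penalty: 9.5% × £250,000.91 = £23,750.09…
Failure-to-pay penalty: 12 × 0.5% × £250,000.91 = £15,000.05…
Interest: £250,000.91 × ((1 + 0.004)^12 − 1) = £250,000.91 × 0.0490702… = £12,267.5965…
Total = £250,000.91 + £38,750.1411… + £12,267.5965… = £301,018.65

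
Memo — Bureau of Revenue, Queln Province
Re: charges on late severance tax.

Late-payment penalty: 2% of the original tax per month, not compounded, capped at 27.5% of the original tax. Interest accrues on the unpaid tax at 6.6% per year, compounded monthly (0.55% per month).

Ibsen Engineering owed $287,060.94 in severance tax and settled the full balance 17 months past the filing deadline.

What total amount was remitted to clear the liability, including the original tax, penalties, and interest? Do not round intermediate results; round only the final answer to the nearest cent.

Penalty (uncapped): 17 × 2% × $287,060.94 = $97,600.72…; cap = 27.5% × $287,060.94 = $78,941.76… → penalty = $78,941.76…
Interest: $287,060.94 × ((1 + 0.0055)^17 − 1) = $287,060.94 × 0.0977293… = $28,054.2775…
Total = $287,060.94 + $78,941.7585 + $28,054.2775… = $394,056.98

$394,056.98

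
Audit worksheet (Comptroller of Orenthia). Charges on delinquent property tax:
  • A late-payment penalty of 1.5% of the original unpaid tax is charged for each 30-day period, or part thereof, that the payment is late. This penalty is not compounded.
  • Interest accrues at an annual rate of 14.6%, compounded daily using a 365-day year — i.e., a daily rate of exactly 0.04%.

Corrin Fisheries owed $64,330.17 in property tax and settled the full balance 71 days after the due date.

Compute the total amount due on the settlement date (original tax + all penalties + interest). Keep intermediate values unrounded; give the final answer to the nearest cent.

Penalty periods: ⌈71/30⌉ = 3; penalty = 3 × 1.5% × $64,330.17 = $2,894.86…
Interest: $64,330.17 × ((1 + 0.0004)^71 − 1) = $64,330.17 × 0.02880128… = $1,852.7914…
Total = $64,330.17 + $2,894.8577… + $1,852.7914… = $69,077.82

$69,077.82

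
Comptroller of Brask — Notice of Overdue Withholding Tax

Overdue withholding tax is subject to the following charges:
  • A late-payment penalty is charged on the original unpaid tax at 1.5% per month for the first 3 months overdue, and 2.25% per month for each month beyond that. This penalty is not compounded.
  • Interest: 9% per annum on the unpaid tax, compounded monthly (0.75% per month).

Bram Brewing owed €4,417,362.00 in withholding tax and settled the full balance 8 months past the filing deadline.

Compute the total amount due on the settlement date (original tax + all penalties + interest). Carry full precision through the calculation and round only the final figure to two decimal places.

Penalty, months 1–3: 3 × 1.5% × €4,417,362.00 = €198,781.29
Penalty, months 4–8: 5 × 2.25% × €4,417,362.00 = €496,953.23…
Interest: €4,417,362.00 × ((1 + 0.0075)^8 − 1) = €4,417,362.00 × 0.0615988… = €272,104.4096…
Total = €4,417,362.00 + €695,734.5150 + €272,104.4096… = €5,385,200.92

€5,385,200.92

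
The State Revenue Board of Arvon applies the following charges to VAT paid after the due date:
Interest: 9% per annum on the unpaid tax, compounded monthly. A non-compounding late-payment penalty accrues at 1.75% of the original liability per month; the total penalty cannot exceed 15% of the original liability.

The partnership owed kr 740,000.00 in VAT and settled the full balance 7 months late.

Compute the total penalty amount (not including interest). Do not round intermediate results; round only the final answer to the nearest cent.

kr 90,650.00

Penalty: 7 × 1.75% × kr 740,000.00 = kr 90,650.00 (below the 15% cap of kr 111,000.00)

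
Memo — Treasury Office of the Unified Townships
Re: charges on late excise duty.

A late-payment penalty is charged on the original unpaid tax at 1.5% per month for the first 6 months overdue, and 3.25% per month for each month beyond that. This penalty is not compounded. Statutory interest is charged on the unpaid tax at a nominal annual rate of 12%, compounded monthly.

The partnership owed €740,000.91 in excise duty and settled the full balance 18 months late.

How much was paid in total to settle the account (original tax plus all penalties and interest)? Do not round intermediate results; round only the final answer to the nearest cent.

Penalty, months 1–6: 6 × 1.5% × €740,000.91 = €66,600.08…
Penalty, months 7–18: 12 × 3.25% × €740,000.91 = €288,600.35…
Interest (12%/yr ÷ 12 = 1%/month): €740,000.91 × ((1 + 0.01)^18 − 1) = €145,149.3105…
Total = €740,000.91 + €355,200.4368 + €145,149.3105… = €1,240,350.66

€1,240,350.66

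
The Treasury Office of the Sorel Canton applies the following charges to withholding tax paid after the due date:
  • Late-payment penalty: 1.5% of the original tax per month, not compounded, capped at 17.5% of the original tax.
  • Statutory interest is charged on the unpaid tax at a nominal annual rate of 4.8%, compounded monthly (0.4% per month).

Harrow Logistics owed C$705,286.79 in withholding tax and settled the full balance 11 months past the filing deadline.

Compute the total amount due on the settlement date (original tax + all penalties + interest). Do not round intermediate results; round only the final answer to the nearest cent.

Penalty: 11 × 1.5% × C$705,286.79 = C$116,372.32… (below the 17.5% cap of C$123,425.19…)
Interest: C$705,286.79 × ((1 + 0.004)^11 − 1) = C$705,286.79 × 0.0448906… = C$31,660.7789…
Total = C$705,286.79 + C$116,372.3204… + C$31,660.7789… = C$853,319.89

C$853,319.89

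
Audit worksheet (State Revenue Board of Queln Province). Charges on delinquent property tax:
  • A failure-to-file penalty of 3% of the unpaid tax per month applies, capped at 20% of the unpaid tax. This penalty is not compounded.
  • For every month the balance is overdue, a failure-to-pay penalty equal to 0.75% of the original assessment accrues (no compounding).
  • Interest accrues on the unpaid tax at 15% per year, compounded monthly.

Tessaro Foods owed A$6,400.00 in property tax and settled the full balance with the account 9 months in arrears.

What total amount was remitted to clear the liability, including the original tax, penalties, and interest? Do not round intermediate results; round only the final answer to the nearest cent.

A$8,869.07

Failure-to-file: 9 × 3% × A$6,400.00 = A$1,728.00, capped at 20% × A$6,400.00 = A$1,280.00
Failure-to-pay penalty = 0.75% × A$6,400.00 × 9 mo = A$432.00
Interest (15%/yr ÷ 12 = 1.25%/month): A$6,400.00 × ((1 + 0.0125)^9 − 1) = A$757.0699…
Total = A$6,400.00 + A$1,712.0000 + A$757.0699… = A$8,869.07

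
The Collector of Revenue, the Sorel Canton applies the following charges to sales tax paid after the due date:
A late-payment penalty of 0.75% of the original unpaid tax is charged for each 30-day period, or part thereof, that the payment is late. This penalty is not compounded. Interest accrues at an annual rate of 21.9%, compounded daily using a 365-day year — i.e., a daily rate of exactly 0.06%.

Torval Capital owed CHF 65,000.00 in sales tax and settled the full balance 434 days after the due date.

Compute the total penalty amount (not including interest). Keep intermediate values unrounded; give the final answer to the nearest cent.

Penalty periods: ⌈434/30⌉ = 15; penalty = 15 × 0.75% × CHF 65,000.00 = CHF 7,312.50

CHF 7,312.50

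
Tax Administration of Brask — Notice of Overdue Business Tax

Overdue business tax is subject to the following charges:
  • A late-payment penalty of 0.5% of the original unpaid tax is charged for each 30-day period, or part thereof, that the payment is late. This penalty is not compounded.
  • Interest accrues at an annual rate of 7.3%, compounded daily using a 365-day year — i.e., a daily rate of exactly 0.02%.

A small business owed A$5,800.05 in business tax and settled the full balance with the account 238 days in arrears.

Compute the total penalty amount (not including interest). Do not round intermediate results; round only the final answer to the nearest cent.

Penalty periods: ⌈238/30⌉ = 8; penalty = 8 × 0.5% × A$5,800.05 = A$232.00…

A$232.00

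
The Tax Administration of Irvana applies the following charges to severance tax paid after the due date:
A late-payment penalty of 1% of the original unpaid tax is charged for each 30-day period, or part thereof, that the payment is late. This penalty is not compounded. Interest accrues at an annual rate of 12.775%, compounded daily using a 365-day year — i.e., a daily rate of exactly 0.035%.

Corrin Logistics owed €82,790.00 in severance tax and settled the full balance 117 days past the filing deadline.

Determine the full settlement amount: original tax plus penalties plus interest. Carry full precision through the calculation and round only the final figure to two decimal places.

€89,561.61

Penalty periods: ⌈117/30⌉ = 4; penalty = 4 × 1% × €82,790.00 = €3,311.60
Interest: €82,790.00 × ((1 + 0.00035)^117 − 1) = €82,790.00 × 0.04179255… = €3,460.0052…
Total = €82,790.00 + €3,311.6000 + €3,460.0052… = €89,561.61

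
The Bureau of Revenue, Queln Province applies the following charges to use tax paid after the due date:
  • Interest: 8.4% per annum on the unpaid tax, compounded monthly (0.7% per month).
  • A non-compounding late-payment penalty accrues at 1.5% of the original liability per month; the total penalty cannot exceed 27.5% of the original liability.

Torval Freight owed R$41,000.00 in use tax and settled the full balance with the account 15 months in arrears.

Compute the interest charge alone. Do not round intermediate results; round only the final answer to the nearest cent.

R$4,522.48

Interest: R$41,000.00 × ((1 + 0.007)^15 − 1) = R$41,000.00 × 0.1103044… = R$4,522.4801…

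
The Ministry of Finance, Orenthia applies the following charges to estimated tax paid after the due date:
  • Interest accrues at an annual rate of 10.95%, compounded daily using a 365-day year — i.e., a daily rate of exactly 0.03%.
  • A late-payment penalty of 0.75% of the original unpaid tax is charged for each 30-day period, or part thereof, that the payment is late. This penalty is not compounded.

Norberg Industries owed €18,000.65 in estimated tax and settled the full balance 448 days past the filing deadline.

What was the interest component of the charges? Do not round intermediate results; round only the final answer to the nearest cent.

Interest: €18,000.65 × ((1 + 0.0003)^448 − 1) = €18,000.65 × 0.14382721… = €2,588.9833…

€2,588.98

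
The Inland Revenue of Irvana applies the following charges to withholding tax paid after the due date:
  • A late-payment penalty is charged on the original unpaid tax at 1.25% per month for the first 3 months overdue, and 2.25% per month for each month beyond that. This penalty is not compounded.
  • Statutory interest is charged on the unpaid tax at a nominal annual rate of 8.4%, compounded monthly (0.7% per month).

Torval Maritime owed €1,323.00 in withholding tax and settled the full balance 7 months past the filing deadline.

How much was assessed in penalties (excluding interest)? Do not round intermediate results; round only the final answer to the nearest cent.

Penalty, months 1–3: 3 × 1.25% × €1,323.00 = €49.61…
Penalty, months 4–7: 4 × 2.25% × €1,323.00 = €119.07
Total penalty = €49.61… + €119.07 = €168.68

€168.68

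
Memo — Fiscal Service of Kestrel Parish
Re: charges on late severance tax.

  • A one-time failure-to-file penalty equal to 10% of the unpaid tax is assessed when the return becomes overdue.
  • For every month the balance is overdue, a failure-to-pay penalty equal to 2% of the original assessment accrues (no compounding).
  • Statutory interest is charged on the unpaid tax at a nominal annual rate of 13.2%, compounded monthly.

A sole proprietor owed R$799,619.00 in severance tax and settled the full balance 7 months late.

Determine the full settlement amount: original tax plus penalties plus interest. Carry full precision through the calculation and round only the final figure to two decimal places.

Failure-to-file penalty: 10% × R$799,619.00 = R$79,961.90
Failure-to-pay penalty = 2% × R$799,619.00 × 7 mo = R$111,946.66
Interest (13.2%/yr ÷ 12 = 1.1%/month): R$799,619.00 × ((1 + 0.011)^7 − 1) = R$63,640.1576…
Total = R$799,619.00 + R$191,908.5600 + R$63,640.1576… = R$1,055,167.72

R$1,055,167.72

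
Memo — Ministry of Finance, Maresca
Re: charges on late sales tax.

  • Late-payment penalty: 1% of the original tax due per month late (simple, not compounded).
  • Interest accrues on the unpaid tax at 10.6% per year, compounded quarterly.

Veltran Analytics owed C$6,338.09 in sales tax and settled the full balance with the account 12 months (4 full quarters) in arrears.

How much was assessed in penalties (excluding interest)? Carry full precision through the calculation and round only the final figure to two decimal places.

C$760.57

Late-payment penalty = 1% × C$6,338.09 × 12 mo = C$760.57…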